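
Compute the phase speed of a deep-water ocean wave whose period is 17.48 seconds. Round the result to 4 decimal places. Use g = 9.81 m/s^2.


We use the deep-water celerity formula:
C = g * T / (2 * pi)
C = 9.81 * 17.48 / (2 * 3.14159...)
C = 171.478800 / 6.283185
C = 27.2917 m/s

27.2917


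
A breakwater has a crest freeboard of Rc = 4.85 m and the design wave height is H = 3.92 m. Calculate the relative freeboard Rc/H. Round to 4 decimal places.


Relative freeboard = Rc / H
= 4.85 / 3.92
= 1.2372

1.2372


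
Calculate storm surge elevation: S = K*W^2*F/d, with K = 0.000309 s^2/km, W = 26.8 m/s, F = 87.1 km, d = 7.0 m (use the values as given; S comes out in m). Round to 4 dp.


S = K * W^2 * F / d
W^2 = 26.8^2 = 718.24
S = 0.000309 * 718.24 * 87.1 / 7.0
Numerator = 0.000309 * 718.24 * 87.1 = 19.330640
S = 19.330640 / 7.0 = 2.7615 m

2.7615


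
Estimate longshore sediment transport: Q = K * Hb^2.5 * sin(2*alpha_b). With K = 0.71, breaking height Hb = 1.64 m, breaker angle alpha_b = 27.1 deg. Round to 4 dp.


Q = K * Hb^2.5 * sin(2 * alpha_b)
Hb^2.5 = 1.64^2.5 = 3.444369
sin(2 * 27.1) = sin(54.2) = 0.811064
Q = 0.71 * 3.444369 * 0.811064
Q = 1.9835 m^3/s

1.9835


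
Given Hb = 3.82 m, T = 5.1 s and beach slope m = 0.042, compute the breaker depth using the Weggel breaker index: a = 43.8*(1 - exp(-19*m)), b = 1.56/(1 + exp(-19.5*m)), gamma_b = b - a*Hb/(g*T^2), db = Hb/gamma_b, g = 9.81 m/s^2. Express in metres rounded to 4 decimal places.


a = 43.8 * (1 - exp(-19 * m))
exp(-19 * 0.042) = exp(-0.7980) = 0.450229
a = 43.8 * (1 - 0.450229) = 24.079991
b = 1.56 / (1 + exp(-19.5 * m))
exp(-19.5 * 0.042) = exp(-0.8190) = 0.440872
b = 1.56 / (1 + 0.440872) = 1.082677
Hb / (g * T^2) = 3.82 / (9.81 * 5.1^2) = 3.82 / 255.1581 = 0.01497111
gamma_b = b - a * Hb/(g*T^2) = 1.082677 - 24.079991 * 0.01497111 = 0.722173
db = Hb / gamma_b = 3.82 / 0.722173
db = 5.2896 m

5.2896


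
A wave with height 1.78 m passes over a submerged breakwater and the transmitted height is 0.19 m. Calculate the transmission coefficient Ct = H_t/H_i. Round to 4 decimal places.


Ct = H_t / H_i
Ct = 0.19 / 1.78
Ct = 0.1067

0.1067


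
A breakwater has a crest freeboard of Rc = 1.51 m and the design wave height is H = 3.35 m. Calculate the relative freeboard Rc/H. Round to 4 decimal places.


Relative freeboard = Rc / H
= 1.51 / 3.35
= 0.4507

0.4507


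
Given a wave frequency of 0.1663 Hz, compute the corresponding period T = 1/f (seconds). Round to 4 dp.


T = 1 / f
T = 1 / 0.1663
T = 6.0132 s

6.0132


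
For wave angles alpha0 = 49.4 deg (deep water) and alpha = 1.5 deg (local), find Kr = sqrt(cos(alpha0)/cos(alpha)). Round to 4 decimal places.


Kr = sqrt(cos(alpha0) / cos(alpha))
cos(49.4) = 0.650774
cos(1.5) = 0.999657
Kr = sqrt(0.650774 / 0.999657)
Kr = sqrt(0.650997)
Kr = 0.8068

0.8068


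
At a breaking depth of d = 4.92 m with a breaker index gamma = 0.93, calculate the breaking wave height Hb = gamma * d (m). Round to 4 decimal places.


Hb = gamma * d
Hb = 0.93 * 4.92
Hb = 4.5756 m

4.5756


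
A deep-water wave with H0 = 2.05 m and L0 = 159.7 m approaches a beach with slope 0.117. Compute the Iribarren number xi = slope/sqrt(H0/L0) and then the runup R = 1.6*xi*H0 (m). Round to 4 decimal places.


xi = slope / sqrt(H0/L0)
H0/L0 = 2.05/159.7 = 0.012837
sqrt(0.012837) = 0.113299
xi = 0.117 / 0.113299 = 1.032670
R = 1.6 * xi * H0 = 1.6 * 1.032670 * 2.05
R = 3.3872 m

3.3872


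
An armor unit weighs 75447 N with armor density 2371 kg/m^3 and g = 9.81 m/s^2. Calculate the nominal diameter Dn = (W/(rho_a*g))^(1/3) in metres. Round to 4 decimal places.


V = W / (rho_a * g)
V = 75447 / (2371 * 9.81)
V = 75447 / 23259.51
V = 3.243705 m^3
Dn = V^(1/3) = 3.243705^(1/3)
Dn = 1.4803 m

1.4803


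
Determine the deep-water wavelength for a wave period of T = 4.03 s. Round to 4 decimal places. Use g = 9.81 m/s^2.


L0 = g * T^2 / (2 * pi)
L0 = 9.81 * 4.03^2 / (2 * pi)
L0 = 9.81 * 16.2409 / 6.28319
L0 = 159.3232 / 6.28319
L0 = 25.3571 m

25.3571


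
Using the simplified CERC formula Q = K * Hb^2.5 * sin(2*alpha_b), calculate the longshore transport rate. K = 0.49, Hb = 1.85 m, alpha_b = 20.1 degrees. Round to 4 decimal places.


Q = K * Hb^2.5 * sin(2 * alpha_b)
Hb^2.5 = 1.85^2.5 = 4.655103
sin(2 * 20.1) = sin(40.2) = 0.645458
Q = 0.49 * 4.655103 * 0.645458
Q = 1.4723 m^3/s

1.4723


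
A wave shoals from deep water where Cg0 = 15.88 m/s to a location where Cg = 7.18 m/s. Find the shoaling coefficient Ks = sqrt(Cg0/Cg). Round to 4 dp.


Ks = sqrt(Cg0 / Cg)
Ks = sqrt(15.88 / 7.18)
Ks = sqrt(2.2117)
Ks = 1.4872

1.4872


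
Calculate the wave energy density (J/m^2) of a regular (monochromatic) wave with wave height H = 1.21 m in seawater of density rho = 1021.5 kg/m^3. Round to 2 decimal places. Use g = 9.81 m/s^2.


E = (1/8) * rho * g * H^2
E = (1/8) * 1021.5 * 9.81 * 1.21^2
E = 0.125 * 1021.5 * 9.81 * 1.4641
E = 1833.95 J/m^2

1833.95


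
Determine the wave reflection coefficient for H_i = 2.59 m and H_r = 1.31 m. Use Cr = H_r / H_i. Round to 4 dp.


Cr = H_r / H_i
Cr = 1.31 / 2.59
Cr = 0.5058

0.5058


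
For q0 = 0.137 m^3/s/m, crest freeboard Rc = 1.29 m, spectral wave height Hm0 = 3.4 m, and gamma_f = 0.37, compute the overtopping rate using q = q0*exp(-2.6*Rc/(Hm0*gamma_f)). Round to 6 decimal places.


q = q0 * exp(-2.6 * Rc / (Hm0 * gamma_f))
Exponent = -2.6 * 1.29 / (3.4 * 0.37)
= -2.6 * 1.29 / 1.2580
= -2.666137
exp(-2.666137) = 0.069520
q = 0.137 * 0.069520
q = 0.009524 m^3/s/m

0.009524


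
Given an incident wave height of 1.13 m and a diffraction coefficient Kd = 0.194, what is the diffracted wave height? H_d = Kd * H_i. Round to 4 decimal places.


H_d = Kd * H_i
H_d = 0.194 * 1.13
H_d = 0.2192 m

0.2192


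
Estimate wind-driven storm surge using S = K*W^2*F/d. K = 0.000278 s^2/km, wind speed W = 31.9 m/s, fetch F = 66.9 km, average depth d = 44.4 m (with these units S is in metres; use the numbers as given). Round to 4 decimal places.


S = K * W^2 * F / d
W^2 = 31.9^2 = 1017.61
S = 0.000278 * 1017.61 * 66.9 / 44.4
Numerator = 0.000278 * 1017.61 * 66.9 = 18.925714
S = 18.925714 / 44.4 = 0.4263 m

0.4263


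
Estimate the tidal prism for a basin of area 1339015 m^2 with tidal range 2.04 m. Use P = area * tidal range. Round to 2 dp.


Tidal prism = Area * Tidal range
P = 1339015 * 2.04
P = 2731590.60 m^3

2731590.60


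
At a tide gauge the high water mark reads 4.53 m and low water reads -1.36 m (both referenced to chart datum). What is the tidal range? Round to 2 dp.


Tidal range = High water - Low water
Tidal range = 4.53 - (-1.36)
Tidal range = 5.89 m

5.89


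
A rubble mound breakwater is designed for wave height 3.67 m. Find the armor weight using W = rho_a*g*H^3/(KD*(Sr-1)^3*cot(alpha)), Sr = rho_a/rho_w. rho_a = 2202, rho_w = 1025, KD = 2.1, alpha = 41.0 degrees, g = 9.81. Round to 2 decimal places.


Sr = rho_a / rho_w = 2202 / 1025 = 2.148293
(Sr - 1) = 1.148293
(Sr - 1)^3 = 1.514111
cot(41.0) = 1 / tan(41.0) = 1 / 0.869287 = 1.150368
Numerator = 2202 * 9.81 * 3.67^3 = 1067786.7188
Denominator = 2.1 * 1.514111 * 1.150368 = 3.657750
W = 1067786.7188 / 3.657750
W = 291924.46 N

291924.46


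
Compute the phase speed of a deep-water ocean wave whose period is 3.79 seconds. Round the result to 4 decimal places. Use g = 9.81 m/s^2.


We use the deep-water celerity formula:
C = g * T / (2 * pi)
C = 9.81 * 3.79 / (2 * 3.14159...)
C = 37.179900 / 6.283185
C = 5.9174 m/s

5.9174


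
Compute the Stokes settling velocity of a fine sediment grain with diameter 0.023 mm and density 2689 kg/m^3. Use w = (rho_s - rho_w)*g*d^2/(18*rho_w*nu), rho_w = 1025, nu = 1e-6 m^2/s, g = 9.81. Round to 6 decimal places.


w = (rho_s - rho_w) * g * d^2 / (18 * rho_w * nu)
d = 0.023 mm = 0.000023 m
rho_s - rho_w = 2689 - 1025 = 1664
Numerator = 1664 * 9.81 * (0.000023)^2 = 0.000008635311
Denominator = 18 * 1025 * 1e-6 = 0.018450
w = 0.000468 m/s

0.000468


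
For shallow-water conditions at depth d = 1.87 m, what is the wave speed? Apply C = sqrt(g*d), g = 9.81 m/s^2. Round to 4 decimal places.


Using the shallow-water approximation:
C = sqrt(g * d) = sqrt(9.81 * 1.87)
C = sqrt(18.3447)
C = 4.2831 m/s

4.2831


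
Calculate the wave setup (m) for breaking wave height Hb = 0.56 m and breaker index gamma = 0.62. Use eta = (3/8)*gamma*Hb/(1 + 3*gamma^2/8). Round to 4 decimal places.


eta = (3/8) * gamma * Hb / (1 + 3*gamma^2/8)
Numerator = (3/8) * 0.62 * 0.56 = 0.130200
Denominator = 1 + 3*0.62^2/8 = 1 + 0.144150 = 1.144150
eta = 0.130200 / 1.144150
eta = 0.1138 m

0.1138


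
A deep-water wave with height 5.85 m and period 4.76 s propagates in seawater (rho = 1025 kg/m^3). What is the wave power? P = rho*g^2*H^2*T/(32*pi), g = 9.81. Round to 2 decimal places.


P = rho * g^2 * H^2 * T / (32 * pi)
P = 1025 * 9.81^2 * 5.85^2 * 4.76 / (32 * pi)
P = 1025 * 96.2361 * 34.2225 * 4.76 / 100.53096
P = 159838.25 W/m

159838.25


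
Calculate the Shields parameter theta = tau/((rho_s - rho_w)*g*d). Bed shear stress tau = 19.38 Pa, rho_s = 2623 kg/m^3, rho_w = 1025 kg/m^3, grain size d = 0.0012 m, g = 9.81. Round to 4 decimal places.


theta = tau / ((rho_s - rho_w) * g * d)
rho_s - rho_w = 2623 - 1025 = 1598
Denominator = 1598 * 9.81 * 0.0012 = 18.811656
theta = 19.38 / 18.811656
theta = 1.0302

1.0302


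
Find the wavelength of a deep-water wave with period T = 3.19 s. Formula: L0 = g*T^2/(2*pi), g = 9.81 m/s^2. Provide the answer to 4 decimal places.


L0 = g * T^2 / (2 * pi)
L0 = 9.81 * 3.19^2 / (2 * pi)
L0 = 9.81 * 10.1761 / 6.28319
L0 = 99.8275 / 6.28319
L0 = 15.8880 m

15.8880


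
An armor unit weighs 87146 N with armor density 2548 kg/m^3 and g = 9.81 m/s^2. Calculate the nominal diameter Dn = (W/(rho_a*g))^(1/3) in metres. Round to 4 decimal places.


V = W / (rho_a * g)
V = 87146 / (2548 * 9.81)
V = 87146 / 24995.88
V = 3.486415 m^3
Dn = V^(1/3) = 3.486415^(1/3)
Dn = 1.5163 m

1.5163


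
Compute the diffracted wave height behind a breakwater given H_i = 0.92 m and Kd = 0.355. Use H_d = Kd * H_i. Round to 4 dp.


H_d = Kd * H_i
H_d = 0.355 * 0.92
H_d = 0.3266 m

0.3266


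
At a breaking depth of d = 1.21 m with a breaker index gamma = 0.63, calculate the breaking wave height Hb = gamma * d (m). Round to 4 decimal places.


Hb = gamma * d
Hb = 0.63 * 1.21
Hb = 0.7623 m

0.7623


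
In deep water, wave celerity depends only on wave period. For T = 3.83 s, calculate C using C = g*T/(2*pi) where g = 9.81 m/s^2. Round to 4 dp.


We use the deep-water celerity formula:
C = g * T / (2 * pi)
C = 9.81 * 3.83 / (2 * 3.14159...)
C = 37.572300 / 6.283185
C = 5.9798 m/s

5.9798


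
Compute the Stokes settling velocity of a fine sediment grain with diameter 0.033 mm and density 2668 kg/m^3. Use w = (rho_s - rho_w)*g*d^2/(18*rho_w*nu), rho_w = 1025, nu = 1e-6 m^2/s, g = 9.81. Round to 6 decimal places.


w = (rho_s - rho_w) * g * d^2 / (18 * rho_w * nu)
d = 0.033 mm = 0.000033 m
rho_s - rho_w = 2668 - 1025 = 1643
Numerator = 1643 * 9.81 * (0.000033)^2 = 0.000017552317
Denominator = 18 * 1025 * 1e-6 = 0.018450
w = 0.000951 m/s

0.000951


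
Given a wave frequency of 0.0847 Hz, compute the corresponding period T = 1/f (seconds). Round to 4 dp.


T = 1 / f
T = 1 / 0.0847
T = 11.8064 s

11.8064


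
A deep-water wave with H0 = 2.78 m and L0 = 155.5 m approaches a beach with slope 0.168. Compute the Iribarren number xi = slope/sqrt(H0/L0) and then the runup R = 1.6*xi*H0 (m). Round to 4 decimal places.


xi = slope / sqrt(H0/L0)
H0/L0 = 2.78/155.5 = 0.017878
sqrt(0.017878) = 0.133708
xi = 0.168 / 0.133708 = 1.256470
R = 1.6 * xi * H0 = 1.6 * 1.256470 * 2.78
R = 5.5888 m

5.5888


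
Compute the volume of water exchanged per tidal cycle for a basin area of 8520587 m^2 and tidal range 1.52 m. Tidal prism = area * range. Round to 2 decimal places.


Tidal prism = Area * Tidal range
P = 8520587 * 1.52
P = 12951292.24 m^3

12951292.24


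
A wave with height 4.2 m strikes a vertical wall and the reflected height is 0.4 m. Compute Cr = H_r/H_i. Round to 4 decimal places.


Cr = H_r / H_i
Cr = 0.4 / 4.2
Cr = 0.0952

0.0952


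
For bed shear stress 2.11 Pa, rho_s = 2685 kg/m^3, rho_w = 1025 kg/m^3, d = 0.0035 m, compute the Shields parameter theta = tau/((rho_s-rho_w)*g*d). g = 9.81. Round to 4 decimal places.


theta = tau / ((rho_s - rho_w) * g * d)
rho_s - rho_w = 2685 - 1025 = 1660
Denominator = 1660 * 9.81 * 0.0035 = 56.996100
theta = 2.11 / 56.996100
theta = 0.0370

0.0370


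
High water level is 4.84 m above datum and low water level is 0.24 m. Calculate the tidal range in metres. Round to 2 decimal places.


Tidal range = High water - Low water
Tidal range = 4.84 - (0.24)
Tidal range = 4.60 m

4.60


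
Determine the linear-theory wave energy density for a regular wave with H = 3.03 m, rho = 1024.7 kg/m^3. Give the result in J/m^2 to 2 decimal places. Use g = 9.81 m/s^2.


E = (1/8) * rho * g * H^2
E = (1/8) * 1024.7 * 9.81 * 3.03^2
E = 0.125 * 1024.7 * 9.81 * 9.1809
E = 11536.15 J/m^2

11536.15


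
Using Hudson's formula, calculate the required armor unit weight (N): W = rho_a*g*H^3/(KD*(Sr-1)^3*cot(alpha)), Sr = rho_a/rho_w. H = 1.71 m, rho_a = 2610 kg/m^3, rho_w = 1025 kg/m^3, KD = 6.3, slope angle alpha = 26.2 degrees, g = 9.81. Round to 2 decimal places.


Sr = rho_a / rho_w = 2610 / 1025 = 2.546341
(Sr - 1) = 1.546341
(Sr - 1)^3 = 3.697568
cot(26.2) = 1 / tan(26.2) = 1 / 0.492061 = 2.032268
Numerator = 2610 * 9.81 * 1.71^3 = 128025.9025
Denominator = 6.3 * 3.697568 * 2.032268 = 47.341041
W = 128025.9025 / 47.341041
W = 2704.33 N

2704.33


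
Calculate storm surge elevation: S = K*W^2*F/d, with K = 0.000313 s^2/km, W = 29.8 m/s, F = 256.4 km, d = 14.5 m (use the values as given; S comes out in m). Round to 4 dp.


S = K * W^2 * F / d
W^2 = 29.8^2 = 888.04
S = 0.000313 * 888.04 * 256.4 / 14.5
Numerator = 0.000313 * 888.04 * 256.4 = 71.268052
S = 71.268052 / 14.5 = 4.9150 m

4.9150


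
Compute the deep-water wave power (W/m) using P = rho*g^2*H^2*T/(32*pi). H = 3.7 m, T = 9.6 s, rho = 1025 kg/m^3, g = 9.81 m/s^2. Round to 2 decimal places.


P = rho * g^2 * H^2 * T / (32 * pi)
P = 1025 * 9.81^2 * 3.7^2 * 9.6 / (32 * pi)
P = 1025 * 96.2361 * 13.6900 * 9.6 / 100.53096
P = 128954.56 W/m

128954.56


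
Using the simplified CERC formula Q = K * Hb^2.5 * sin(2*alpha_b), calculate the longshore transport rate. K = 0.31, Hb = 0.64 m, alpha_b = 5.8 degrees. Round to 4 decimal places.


Q = K * Hb^2.5 * sin(2 * alpha_b)
Hb^2.5 = 0.64^2.5 = 0.327680
sin(2 * 5.8) = sin(11.6) = 0.201078
Q = 0.31 * 0.327680 * 0.201078
Q = 0.0204 m^3/s

0.0204


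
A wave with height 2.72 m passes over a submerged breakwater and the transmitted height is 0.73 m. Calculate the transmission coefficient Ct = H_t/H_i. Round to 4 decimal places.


Ct = H_t / H_i
Ct = 0.73 / 2.72
Ct = 0.2684

0.2684


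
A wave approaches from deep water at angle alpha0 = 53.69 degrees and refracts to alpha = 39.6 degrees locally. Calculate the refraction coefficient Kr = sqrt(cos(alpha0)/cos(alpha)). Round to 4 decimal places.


Kr = sqrt(cos(alpha0) / cos(alpha))
cos(53.69) = 0.592154
cos(39.6) = 0.770513
Kr = sqrt(0.592154 / 0.770513)
Kr = sqrt(0.768519)
Kr = 0.8767

0.8767


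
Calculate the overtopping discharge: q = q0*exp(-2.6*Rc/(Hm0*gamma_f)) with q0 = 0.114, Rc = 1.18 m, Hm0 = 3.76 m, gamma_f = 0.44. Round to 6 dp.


q = q0 * exp(-2.6 * Rc / (Hm0 * gamma_f))
Exponent = -2.6 * 1.18 / (3.76 * 0.44)
= -2.6 * 1.18 / 1.6544
= -1.854449
exp(-1.854449) = 0.156539
q = 0.114 * 0.156539
q = 0.017845 m^3/s/m

0.017845


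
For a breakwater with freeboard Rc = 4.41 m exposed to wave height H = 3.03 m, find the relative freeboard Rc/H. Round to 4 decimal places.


Relative freeboard = Rc / H
= 4.41 / 3.03
= 1.4554

1.4554


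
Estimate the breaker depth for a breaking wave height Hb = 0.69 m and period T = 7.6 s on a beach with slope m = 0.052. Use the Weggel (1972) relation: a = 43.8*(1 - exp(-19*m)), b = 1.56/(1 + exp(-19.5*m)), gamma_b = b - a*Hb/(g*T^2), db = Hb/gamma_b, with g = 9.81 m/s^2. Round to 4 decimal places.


a = 43.8 * (1 - exp(-19 * m))
exp(-19 * 0.052) = exp(-0.9880) = 0.372321
a = 43.8 * (1 - 0.372321) = 27.492358
b = 1.56 / (1 + exp(-19.5 * m))
exp(-19.5 * 0.052) = exp(-1.0140) = 0.362765
b = 1.56 / (1 + 0.362765) = 1.144731
Hb / (g * T^2) = 0.69 / (9.81 * 7.6^2) = 0.69 / 566.6256 = 0.00121774
gamma_b = b - a * Hb/(g*T^2) = 1.144731 - 27.492358 * 0.00121774 = 1.111253
db = Hb / gamma_b = 0.69 / 1.111253
db = 0.6209 m

0.6209


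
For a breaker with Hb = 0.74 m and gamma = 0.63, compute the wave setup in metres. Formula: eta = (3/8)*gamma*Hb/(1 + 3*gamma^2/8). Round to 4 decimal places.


eta = (3/8) * gamma * Hb / (1 + 3*gamma^2/8)
Numerator = (3/8) * 0.63 * 0.74 = 0.174825
Denominator = 1 + 3*0.63^2/8 = 1 + 0.148838 = 1.148838
eta = 0.174825 / 1.148838
eta = 0.1522 m

0.1522


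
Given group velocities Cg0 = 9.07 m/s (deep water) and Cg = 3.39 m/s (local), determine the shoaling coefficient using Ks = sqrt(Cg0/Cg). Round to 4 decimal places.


Ks = sqrt(Cg0 / Cg)
Ks = sqrt(9.07 / 3.39)
Ks = sqrt(2.6755)
Ks = 1.6357

1.6357


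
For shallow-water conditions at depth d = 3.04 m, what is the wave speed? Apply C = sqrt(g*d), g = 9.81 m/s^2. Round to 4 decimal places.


Using the shallow-water approximation:
C = sqrt(g * d) = sqrt(9.81 * 3.04)
C = sqrt(29.8224)
C = 5.4610 m/s

5.4610


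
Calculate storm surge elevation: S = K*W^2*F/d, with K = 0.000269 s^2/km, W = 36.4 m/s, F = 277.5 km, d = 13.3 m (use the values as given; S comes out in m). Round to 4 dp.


S = K * W^2 * F / d
W^2 = 36.4^2 = 1324.96
S = 0.000269 * 1324.96 * 277.5 / 13.3
Numerator = 0.000269 * 1324.96 * 277.5 = 98.904952
S = 98.904952 / 13.3 = 7.4365 m

7.4365


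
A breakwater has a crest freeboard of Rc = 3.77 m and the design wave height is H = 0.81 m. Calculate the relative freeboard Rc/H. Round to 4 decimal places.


Relative freeboard = Rc / H
= 3.77 / 0.81
= 4.6543

4.6543


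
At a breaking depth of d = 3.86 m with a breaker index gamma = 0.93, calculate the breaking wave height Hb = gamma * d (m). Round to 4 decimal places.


Hb = gamma * d
Hb = 0.93 * 3.86
Hb = 3.5898 m

3.5898


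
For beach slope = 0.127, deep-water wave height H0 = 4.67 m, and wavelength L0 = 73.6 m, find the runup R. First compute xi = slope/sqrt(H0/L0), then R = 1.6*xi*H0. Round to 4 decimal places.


xi = slope / sqrt(H0/L0)
H0/L0 = 4.67/73.6 = 0.063451
sqrt(0.063451) = 0.251895
xi = 0.127 / 0.251895 = 0.504178
R = 1.6 * xi * H0 = 1.6 * 0.504178 * 4.67
R = 3.7672 m

3.7672


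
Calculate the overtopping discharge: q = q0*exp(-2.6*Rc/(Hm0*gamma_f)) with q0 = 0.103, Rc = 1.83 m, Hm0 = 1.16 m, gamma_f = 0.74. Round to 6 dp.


q = q0 * exp(-2.6 * Rc / (Hm0 * gamma_f))
Exponent = -2.6 * 1.83 / (1.16 * 0.74)
= -2.6 * 1.83 / 0.8584
= -5.542870
exp(-5.542870) = 0.003915
q = 0.103 * 0.003915
q = 0.000403 m^3/s/m

0.000403


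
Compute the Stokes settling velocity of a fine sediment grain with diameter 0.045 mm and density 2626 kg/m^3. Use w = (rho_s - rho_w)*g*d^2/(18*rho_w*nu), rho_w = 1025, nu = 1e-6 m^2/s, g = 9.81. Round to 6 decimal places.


w = (rho_s - rho_w) * g * d^2 / (18 * rho_w * nu)
d = 0.045 mm = 0.000045 m
rho_s - rho_w = 2626 - 1025 = 1601
Numerator = 1601 * 9.81 * (0.000045)^2 = 0.000031804265
Denominator = 18 * 1025 * 1e-6 = 0.018450
w = 0.001724 m/s

0.001724


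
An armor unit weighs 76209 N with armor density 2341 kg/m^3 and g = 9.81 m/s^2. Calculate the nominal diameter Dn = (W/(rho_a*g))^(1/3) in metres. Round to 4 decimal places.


V = W / (rho_a * g)
V = 76209 / (2341 * 9.81)
V = 76209 / 22965.21
V = 3.318454 m^3
Dn = V^(1/3) = 3.318454^(1/3)
Dn = 1.4916 m

1.4916


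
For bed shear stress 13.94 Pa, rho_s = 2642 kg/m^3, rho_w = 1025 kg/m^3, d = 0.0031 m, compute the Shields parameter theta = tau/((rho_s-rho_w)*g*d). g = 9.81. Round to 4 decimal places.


theta = tau / ((rho_s - rho_w) * g * d)
rho_s - rho_w = 2642 - 1025 = 1617
Denominator = 1617 * 9.81 * 0.0031 = 49.174587
theta = 13.94 / 49.174587
theta = 0.2835

0.2835


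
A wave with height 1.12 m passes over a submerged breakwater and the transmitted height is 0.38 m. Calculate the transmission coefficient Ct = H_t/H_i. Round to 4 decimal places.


Ct = H_t / H_i
Ct = 0.38 / 1.12
Ct = 0.3393

0.3393


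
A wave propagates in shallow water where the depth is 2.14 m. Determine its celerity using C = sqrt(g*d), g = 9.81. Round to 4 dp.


Using the shallow-water approximation:
C = sqrt(g * d) = sqrt(9.81 * 2.14)
C = sqrt(20.9934)
C = 4.5819 m/s

4.5819


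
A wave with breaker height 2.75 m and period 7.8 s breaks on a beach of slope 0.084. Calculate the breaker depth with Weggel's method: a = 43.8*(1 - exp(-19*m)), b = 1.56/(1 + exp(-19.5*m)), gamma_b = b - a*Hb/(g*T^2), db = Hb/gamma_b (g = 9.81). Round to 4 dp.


a = 43.8 * (1 - exp(-19 * m))
exp(-19 * 0.084) = exp(-1.5960) = 0.202706
a = 43.8 * (1 - 0.202706) = 34.921489
b = 1.56 / (1 + exp(-19.5 * m))
exp(-19.5 * 0.084) = exp(-1.6380) = 0.194368
b = 1.56 / (1 + 0.194368) = 1.306130
Hb / (g * T^2) = 2.75 / (9.81 * 7.8^2) = 2.75 / 596.8404 = 0.00460760
gamma_b = b - a * Hb/(g*T^2) = 1.306130 - 34.921489 * 0.00460760 = 1.145226
db = Hb / gamma_b = 2.75 / 1.145226
db = 2.4013 m

2.4013


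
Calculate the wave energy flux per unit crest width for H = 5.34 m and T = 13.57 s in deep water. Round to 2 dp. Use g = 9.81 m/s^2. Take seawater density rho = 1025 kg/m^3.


P = rho * g^2 * H^2 * T / (32 * pi)
P = 1025 * 9.81^2 * 5.34^2 * 13.57 / (32 * pi)
P = 1025 * 96.2361 * 28.5156 * 13.57 / 100.53096
P = 379685.83 W/m

379685.83


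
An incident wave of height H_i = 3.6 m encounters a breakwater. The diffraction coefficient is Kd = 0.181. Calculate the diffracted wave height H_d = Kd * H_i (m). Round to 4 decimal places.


H_d = Kd * H_i
H_d = 0.181 * 3.6
H_d = 0.6516 m

0.6516


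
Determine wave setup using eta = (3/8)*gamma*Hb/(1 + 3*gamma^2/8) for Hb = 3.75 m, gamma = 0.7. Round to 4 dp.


eta = (3/8) * gamma * Hb / (1 + 3*gamma^2/8)
Numerator = (3/8) * 0.7 * 3.75 = 0.984375
Denominator = 1 + 3*0.7^2/8 = 1 + 0.183750 = 1.183750
eta = 0.984375 / 1.183750
eta = 0.8316 m

0.8316


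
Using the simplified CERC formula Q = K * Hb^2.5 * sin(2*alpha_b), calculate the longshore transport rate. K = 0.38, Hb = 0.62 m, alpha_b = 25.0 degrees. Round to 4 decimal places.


Q = K * Hb^2.5 * sin(2 * alpha_b)
Hb^2.5 = 0.62^2.5 = 0.302677
sin(2 * 25.0) = sin(50.0) = 0.766044
Q = 0.38 * 0.302677 * 0.766044
Q = 0.0881 m^3/s

0.0881


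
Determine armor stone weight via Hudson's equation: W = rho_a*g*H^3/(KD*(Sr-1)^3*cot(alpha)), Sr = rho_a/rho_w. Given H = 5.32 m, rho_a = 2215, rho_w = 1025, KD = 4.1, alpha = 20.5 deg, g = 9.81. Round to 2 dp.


Sr = rho_a / rho_w = 2215 / 1025 = 2.160976
(Sr - 1) = 1.160976
(Sr - 1)^3 = 1.564838
cot(20.5) = 1 / tan(20.5) = 1 / 0.373885 = 2.674621
Numerator = 2215 * 9.81 * 5.32^3 = 3271731.3452
Denominator = 4.1 * 1.564838 * 2.674621 = 17.159929
W = 3271731.3452 / 17.159929
W = 190661.13 N

190661.13


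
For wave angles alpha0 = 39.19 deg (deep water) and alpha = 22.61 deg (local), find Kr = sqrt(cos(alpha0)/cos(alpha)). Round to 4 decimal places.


Kr = sqrt(cos(alpha0) / cos(alpha))
cos(39.19) = 0.775055
cos(22.61) = 0.923143
Kr = sqrt(0.775055 / 0.923143)
Kr = sqrt(0.839582)
Kr = 0.9163

0.9163


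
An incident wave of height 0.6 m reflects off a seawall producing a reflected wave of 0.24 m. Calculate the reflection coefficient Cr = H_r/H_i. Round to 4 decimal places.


Cr = H_r / H_i
Cr = 0.24 / 0.6
Cr = 0.4000

0.4000


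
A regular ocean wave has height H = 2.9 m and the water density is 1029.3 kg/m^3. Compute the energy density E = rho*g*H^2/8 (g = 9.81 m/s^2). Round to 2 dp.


E = (1/8) * rho * g * H^2
E = (1/8) * 1029.3 * 9.81 * 2.9^2
E = 0.125 * 1029.3 * 9.81 * 8.4100
E = 10614.93 J/m^2

10614.93


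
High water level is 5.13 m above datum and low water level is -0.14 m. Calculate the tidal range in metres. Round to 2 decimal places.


Tidal range = High water - Low water
Tidal range = 5.13 - (-0.14)
Tidal range = 5.27 m

5.27


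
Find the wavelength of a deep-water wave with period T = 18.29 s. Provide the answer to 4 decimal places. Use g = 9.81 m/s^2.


L0 = g * T^2 / (2 * pi)
L0 = 9.81 * 18.29^2 / (2 * pi)
L0 = 9.81 * 334.5241 / 6.28319
L0 = 3281.6814 / 6.28319
L0 = 522.2958 m

522.2958


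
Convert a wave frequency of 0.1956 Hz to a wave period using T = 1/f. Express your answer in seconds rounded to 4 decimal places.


T = 1 / f
T = 1 / 0.1956
T = 5.1125 s

5.1125


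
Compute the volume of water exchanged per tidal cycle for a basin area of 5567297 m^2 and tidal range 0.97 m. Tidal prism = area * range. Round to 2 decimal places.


Tidal prism = Area * Tidal range
P = 5567297 * 0.97
P = 5400278.09 m^3

5400278.09


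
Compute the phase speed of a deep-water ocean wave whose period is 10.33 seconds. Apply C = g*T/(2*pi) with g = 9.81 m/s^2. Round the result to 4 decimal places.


We use the deep-water celerity formula:
C = g * T / (2 * pi)
C = 9.81 * 10.33 / (2 * 3.14159...)
C = 101.337300 / 6.283185
C = 16.1283 m/s

16.1283


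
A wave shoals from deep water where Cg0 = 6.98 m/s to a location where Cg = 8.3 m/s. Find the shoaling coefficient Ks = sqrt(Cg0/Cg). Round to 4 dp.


Ks = sqrt(Cg0 / Cg)
Ks = sqrt(6.98 / 8.3)
Ks = sqrt(0.8410)
Ks = 0.9170

0.9170


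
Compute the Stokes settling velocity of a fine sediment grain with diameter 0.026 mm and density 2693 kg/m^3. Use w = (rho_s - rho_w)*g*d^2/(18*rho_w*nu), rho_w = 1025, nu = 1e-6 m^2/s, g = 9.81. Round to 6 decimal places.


w = (rho_s - rho_w) * g * d^2 / (18 * rho_w * nu)
d = 0.026 mm = 0.000026 m
rho_s - rho_w = 2693 - 1025 = 1668
Numerator = 1668 * 9.81 * (0.000026)^2 = 0.000011061442
Denominator = 18 * 1025 * 1e-6 = 0.018450
w = 0.000600 m/s

0.000600


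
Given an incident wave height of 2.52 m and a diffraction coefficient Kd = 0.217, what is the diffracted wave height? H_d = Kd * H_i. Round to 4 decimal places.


H_d = Kd * H_i
H_d = 0.217 * 2.52
H_d = 0.5468 m

0.5468


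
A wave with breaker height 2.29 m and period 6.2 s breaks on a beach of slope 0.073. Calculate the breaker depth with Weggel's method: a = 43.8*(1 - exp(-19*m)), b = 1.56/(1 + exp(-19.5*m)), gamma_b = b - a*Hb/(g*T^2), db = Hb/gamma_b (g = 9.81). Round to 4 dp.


a = 43.8 * (1 - exp(-19 * m))
exp(-19 * 0.073) = exp(-1.3870) = 0.249824
a = 43.8 * (1 - 0.249824) = 32.857724
b = 1.56 / (1 + exp(-19.5 * m))
exp(-19.5 * 0.073) = exp(-1.4235) = 0.240869
b = 1.56 / (1 + 0.240869) = 1.257183
Hb / (g * T^2) = 2.29 / (9.81 * 6.2^2) = 2.29 / 377.0964 = 0.00607272
gamma_b = b - a * Hb/(g*T^2) = 1.257183 - 32.857724 * 0.00607272 = 1.057647
db = Hb / gamma_b = 2.29 / 1.057647
db = 2.1652 m

2.1652


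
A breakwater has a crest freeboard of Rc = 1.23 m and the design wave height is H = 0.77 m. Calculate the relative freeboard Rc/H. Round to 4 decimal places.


Relative freeboard = Rc / H
= 1.23 / 0.77
= 1.5974

1.5974


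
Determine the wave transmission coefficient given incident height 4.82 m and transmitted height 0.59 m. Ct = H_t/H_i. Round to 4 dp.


Ct = H_t / H_i
Ct = 0.59 / 4.82
Ct = 0.1224

0.1224


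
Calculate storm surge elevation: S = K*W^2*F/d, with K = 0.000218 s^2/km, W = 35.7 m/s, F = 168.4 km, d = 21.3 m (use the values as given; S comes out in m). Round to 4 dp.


S = K * W^2 * F / d
W^2 = 35.7^2 = 1274.49
S = 0.000218 * 1274.49 * 168.4 / 21.3
Numerator = 0.000218 * 1274.49 * 168.4 = 46.788057
S = 46.788057 / 21.3 = 2.1966 m

2.1966


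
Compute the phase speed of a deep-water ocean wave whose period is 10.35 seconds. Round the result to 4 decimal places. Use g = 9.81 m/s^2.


We use the deep-water celerity formula:
C = g * T / (2 * pi)
C = 9.81 * 10.35 / (2 * 3.14159...)
C = 101.533500 / 6.283185
C = 16.1596 m/s

16.1596


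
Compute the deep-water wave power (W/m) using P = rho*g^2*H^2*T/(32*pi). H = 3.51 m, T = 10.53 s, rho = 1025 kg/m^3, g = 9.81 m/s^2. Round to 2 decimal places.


P = rho * g^2 * H^2 * T / (32 * pi)
P = 1025 * 9.81^2 * 3.51^2 * 10.53 / (32 * pi)
P = 1025 * 96.2361 * 12.3201 * 10.53 / 100.53096
P = 127293.03 W/m

127293.03


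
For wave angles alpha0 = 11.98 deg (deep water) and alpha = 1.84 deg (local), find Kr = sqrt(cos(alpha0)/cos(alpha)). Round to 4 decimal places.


Kr = sqrt(cos(alpha0) / cos(alpha))
cos(11.98) = 0.978220
cos(1.84) = 0.999484
Kr = sqrt(0.978220 / 0.999484)
Kr = sqrt(0.978725)
Kr = 0.9893

0.9893


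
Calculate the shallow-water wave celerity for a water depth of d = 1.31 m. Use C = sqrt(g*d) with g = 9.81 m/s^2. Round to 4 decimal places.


Using the shallow-water approximation:
C = sqrt(g * d) = sqrt(9.81 * 1.31)
C = sqrt(12.8511)
C = 3.5848 m/s

3.5848


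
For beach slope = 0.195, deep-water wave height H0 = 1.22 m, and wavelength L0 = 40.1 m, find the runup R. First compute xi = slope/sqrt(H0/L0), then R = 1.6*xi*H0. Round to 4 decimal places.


xi = slope / sqrt(H0/L0)
H0/L0 = 1.22/40.1 = 0.030424
sqrt(0.030424) = 0.174425
xi = 0.195 / 0.174425 = 1.117962
R = 1.6 * xi * H0 = 1.6 * 1.117962 * 1.22
R = 2.1823 m

2.1823


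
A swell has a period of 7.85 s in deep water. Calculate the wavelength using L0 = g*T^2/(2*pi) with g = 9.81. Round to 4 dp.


L0 = g * T^2 / (2 * pi)
L0 = 9.81 * 7.85^2 / (2 * pi)
L0 = 9.81 * 61.6225 / 6.28319
L0 = 604.5167 / 6.28319
L0 = 96.2118 m

96.2118


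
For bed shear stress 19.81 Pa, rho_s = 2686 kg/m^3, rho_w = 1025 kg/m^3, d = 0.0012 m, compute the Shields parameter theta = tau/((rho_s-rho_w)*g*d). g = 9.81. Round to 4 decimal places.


theta = tau / ((rho_s - rho_w) * g * d)
rho_s - rho_w = 2686 - 1025 = 1661
Denominator = 1661 * 9.81 * 0.0012 = 19.553292
theta = 19.81 / 19.553292
theta = 1.0131

1.0131


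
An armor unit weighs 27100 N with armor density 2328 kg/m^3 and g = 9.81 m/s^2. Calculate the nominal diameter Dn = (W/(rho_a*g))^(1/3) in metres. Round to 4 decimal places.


V = W / (rho_a * g)
V = 27100 / (2328 * 9.81)
V = 27100 / 22837.68
V = 1.186635 m^3
Dn = V^(1/3) = 1.186635^(1/3)
Dn = 1.0587 m

1.0587


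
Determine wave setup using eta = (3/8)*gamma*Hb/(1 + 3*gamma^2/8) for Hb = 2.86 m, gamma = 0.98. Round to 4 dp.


eta = (3/8) * gamma * Hb / (1 + 3*gamma^2/8)
Numerator = (3/8) * 0.98 * 2.86 = 1.051050
Denominator = 1 + 3*0.98^2/8 = 1 + 0.360150 = 1.360150
eta = 1.051050 / 1.360150
eta = 0.7727 m

0.7727


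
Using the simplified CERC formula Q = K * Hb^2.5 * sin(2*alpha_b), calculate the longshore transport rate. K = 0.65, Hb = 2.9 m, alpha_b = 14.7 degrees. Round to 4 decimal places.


Q = K * Hb^2.5 * sin(2 * alpha_b)
Hb^2.5 = 2.9^2.5 = 14.321714
sin(2 * 14.7) = sin(29.4) = 0.490904
Q = 0.65 * 14.321714 * 0.490904
Q = 4.5699 m^3/s

4.5699


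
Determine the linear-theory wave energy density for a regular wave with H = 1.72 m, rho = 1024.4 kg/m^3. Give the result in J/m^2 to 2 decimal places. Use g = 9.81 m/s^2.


E = (1/8) * rho * g * H^2
E = (1/8) * 1024.4 * 9.81 * 1.72^2
E = 0.125 * 1024.4 * 9.81 * 2.9584
E = 3716.25 J/m^2

3716.25


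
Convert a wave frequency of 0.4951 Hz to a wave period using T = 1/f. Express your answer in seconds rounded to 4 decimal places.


T = 1 / f
T = 1 / 0.4951
T = 2.0198 s

2.0198


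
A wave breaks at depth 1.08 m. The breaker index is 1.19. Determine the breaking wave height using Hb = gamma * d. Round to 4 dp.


Hb = gamma * d
Hb = 1.19 * 1.08
Hb = 1.2852 m

1.2852


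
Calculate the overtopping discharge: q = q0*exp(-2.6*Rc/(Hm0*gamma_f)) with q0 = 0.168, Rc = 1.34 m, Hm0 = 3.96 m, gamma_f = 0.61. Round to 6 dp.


q = q0 * exp(-2.6 * Rc / (Hm0 * gamma_f))
Exponent = -2.6 * 1.34 / (3.96 * 0.61)
= -2.6 * 1.34 / 2.4156
= -1.442292
exp(-1.442292) = 0.236385
q = 0.168 * 0.236385
q = 0.039713 m^3/s/m

0.039713


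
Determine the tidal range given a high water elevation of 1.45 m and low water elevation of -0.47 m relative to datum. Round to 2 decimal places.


Tidal range = High water - Low water
Tidal range = 1.45 - (-0.47)
Tidal range = 1.92 m

1.92


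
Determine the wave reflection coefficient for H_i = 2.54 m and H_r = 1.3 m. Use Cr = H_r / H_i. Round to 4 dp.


Cr = H_r / H_i
Cr = 1.3 / 2.54
Cr = 0.5118

0.5118


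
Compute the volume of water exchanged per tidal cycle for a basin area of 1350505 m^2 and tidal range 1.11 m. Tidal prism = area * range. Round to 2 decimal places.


Tidal prism = Area * Tidal range
P = 1350505 * 1.11
P = 1499060.55 m^3

1499060.55


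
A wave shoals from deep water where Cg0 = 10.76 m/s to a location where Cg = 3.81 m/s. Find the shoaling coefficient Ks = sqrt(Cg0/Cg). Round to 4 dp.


Ks = sqrt(Cg0 / Cg)
Ks = sqrt(10.76 / 3.81)
Ks = sqrt(2.8241)
Ks = 1.6805

1.6805


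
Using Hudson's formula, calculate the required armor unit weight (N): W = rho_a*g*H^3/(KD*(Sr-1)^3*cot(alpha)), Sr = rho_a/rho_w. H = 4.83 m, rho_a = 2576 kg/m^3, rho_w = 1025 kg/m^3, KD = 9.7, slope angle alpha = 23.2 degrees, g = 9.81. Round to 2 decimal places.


Sr = rho_a / rho_w = 2576 / 1025 = 2.513171
(Sr - 1) = 1.513171
(Sr - 1)^3 = 3.464685
cot(23.2) = 1 / tan(23.2) = 1 / 0.428601 = 2.333175
Numerator = 2576 * 9.81 * 4.83^3 = 2847450.9935
Denominator = 9.7 * 3.464685 * 2.333175 = 78.412050
W = 2847450.9935 / 78.412050
W = 36313.95 N

36313.95


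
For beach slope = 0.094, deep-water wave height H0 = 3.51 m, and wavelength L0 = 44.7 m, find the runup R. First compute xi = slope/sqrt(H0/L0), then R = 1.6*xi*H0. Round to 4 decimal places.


xi = slope / sqrt(H0/L0)
H0/L0 = 3.51/44.7 = 0.078523
sqrt(0.078523) = 0.280220
xi = 0.094 / 0.280220 = 0.335450
R = 1.6 * xi * H0 = 1.6 * 0.335450 * 3.51
R = 1.8839 m

1.8839


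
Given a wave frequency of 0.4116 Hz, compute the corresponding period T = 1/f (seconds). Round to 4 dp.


T = 1 / f
T = 1 / 0.4116
T = 2.4295 s

2.4295


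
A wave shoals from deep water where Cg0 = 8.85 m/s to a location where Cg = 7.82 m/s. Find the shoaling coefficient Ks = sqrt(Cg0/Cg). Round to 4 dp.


Ks = sqrt(Cg0 / Cg)
Ks = sqrt(8.85 / 7.82)
Ks = sqrt(1.1317)
Ks = 1.0638

1.0638


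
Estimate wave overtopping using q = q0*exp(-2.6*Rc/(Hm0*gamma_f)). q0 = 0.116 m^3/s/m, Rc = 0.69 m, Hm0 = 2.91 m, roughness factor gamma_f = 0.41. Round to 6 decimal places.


q = q0 * exp(-2.6 * Rc / (Hm0 * gamma_f))
Exponent = -2.6 * 0.69 / (2.91 * 0.41)
= -2.6 * 0.69 / 1.1931
= -1.503646
exp(-1.503646) = 0.222318
q = 0.116 * 0.222318
q = 0.025789 m^3/s/m

0.025789


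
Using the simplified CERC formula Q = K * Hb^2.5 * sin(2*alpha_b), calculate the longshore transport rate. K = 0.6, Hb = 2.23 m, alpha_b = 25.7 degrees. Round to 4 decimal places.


Q = K * Hb^2.5 * sin(2 * alpha_b)
Hb^2.5 = 2.23^2.5 = 7.426123
sin(2 * 25.7) = sin(51.4) = 0.781520
Q = 0.6 * 7.426123 * 0.781520
Q = 3.4822 m^3/s

3.4822


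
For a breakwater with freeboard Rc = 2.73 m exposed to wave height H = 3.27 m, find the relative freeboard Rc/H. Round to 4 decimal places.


Relative freeboard = Rc / H
= 2.73 / 3.27
= 0.8349

0.8349


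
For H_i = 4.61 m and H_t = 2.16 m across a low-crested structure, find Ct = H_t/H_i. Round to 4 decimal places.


Ct = H_t / H_i
Ct = 2.16 / 4.61
Ct = 0.4685

0.4685


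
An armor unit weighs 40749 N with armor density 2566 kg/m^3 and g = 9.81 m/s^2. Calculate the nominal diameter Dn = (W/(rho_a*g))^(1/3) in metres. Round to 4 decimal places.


V = W / (rho_a * g)
V = 40749 / (2566 * 9.81)
V = 40749 / 25172.46
V = 1.618793 m^3
Dn = V^(1/3) = 1.618793^(1/3)
Dn = 1.1742 m

1.1742


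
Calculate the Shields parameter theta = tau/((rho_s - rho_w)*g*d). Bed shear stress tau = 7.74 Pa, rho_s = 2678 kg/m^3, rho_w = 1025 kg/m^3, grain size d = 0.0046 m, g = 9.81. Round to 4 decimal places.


theta = tau / ((rho_s - rho_w) * g * d)
rho_s - rho_w = 2678 - 1025 = 1653
Denominator = 1653 * 9.81 * 0.0046 = 74.593278
theta = 7.74 / 74.593278
theta = 0.1038

0.1038


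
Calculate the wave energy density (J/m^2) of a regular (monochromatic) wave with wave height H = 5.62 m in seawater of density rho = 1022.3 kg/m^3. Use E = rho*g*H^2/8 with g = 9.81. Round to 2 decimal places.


E = (1/8) * rho * g * H^2
E = (1/8) * 1022.3 * 9.81 * 5.62^2
E = 0.125 * 1022.3 * 9.81 * 31.5844
E = 39594.06 J/m^2

39594.06


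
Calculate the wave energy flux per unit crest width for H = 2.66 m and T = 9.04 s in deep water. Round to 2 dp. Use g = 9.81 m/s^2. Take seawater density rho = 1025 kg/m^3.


P = rho * g^2 * H^2 * T / (32 * pi)
P = 1025 * 9.81^2 * 2.66^2 * 9.04 / (32 * pi)
P = 1025 * 96.2361 * 7.0756 * 9.04 / 100.53096
P = 62761.56 W/m

62761.56


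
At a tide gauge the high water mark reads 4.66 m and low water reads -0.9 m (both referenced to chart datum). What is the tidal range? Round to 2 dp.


Tidal range = High water - Low water
Tidal range = 4.66 - (-0.9)
Tidal range = 5.56 m

5.56


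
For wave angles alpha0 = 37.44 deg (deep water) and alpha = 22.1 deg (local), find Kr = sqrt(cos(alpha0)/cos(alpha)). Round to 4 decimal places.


Kr = sqrt(cos(alpha0) / cos(alpha))
cos(37.44) = 0.793990
cos(22.1) = 0.926529
Kr = sqrt(0.793990 / 0.926529)
Kr = sqrt(0.856952)
Kr = 0.9257

0.9257


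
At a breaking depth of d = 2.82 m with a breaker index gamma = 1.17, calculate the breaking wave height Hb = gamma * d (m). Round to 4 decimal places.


Hb = gamma * d
Hb = 1.17 * 2.82
Hb = 3.2994 m

3.2994


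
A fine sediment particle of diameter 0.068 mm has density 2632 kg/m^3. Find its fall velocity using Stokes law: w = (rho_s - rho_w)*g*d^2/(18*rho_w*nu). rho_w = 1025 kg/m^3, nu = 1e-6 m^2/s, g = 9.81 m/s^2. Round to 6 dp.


w = (rho_s - rho_w) * g * d^2 / (18 * rho_w * nu)
d = 0.068 mm = 0.000068 m
rho_s - rho_w = 2632 - 1025 = 1607
Numerator = 1607 * 9.81 * (0.000068)^2 = 0.000072895834
Denominator = 18 * 1025 * 1e-6 = 0.018450
w = 0.003951 m/s

0.003951


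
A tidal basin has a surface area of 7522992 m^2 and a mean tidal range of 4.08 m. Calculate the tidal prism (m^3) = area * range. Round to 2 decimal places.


Tidal prism = Area * Tidal range
P = 7522992 * 4.08
P = 30693807.36 m^3

30693807.36


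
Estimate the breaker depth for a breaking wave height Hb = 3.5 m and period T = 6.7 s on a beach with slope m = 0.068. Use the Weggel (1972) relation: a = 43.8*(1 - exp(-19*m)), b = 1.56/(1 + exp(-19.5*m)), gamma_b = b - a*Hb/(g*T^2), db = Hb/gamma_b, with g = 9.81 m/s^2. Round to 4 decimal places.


a = 43.8 * (1 - exp(-19 * m))
exp(-19 * 0.068) = exp(-1.2920) = 0.274721
a = 43.8 * (1 - 0.274721) = 31.767229
b = 1.56 / (1 + exp(-19.5 * m))
exp(-19.5 * 0.068) = exp(-1.3260) = 0.265537
b = 1.56 / (1 + 0.265537) = 1.232678
Hb / (g * T^2) = 3.5 / (9.81 * 6.7^2) = 3.5 / 440.3709 = 0.00794785
gamma_b = b - a * Hb/(g*T^2) = 1.232678 - 31.767229 * 0.00794785 = 0.980197
db = Hb / gamma_b = 3.5 / 0.980197
db = 3.5707 m

3.5707


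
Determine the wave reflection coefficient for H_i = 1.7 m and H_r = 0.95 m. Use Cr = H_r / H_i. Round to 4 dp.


Cr = H_r / H_i
Cr = 0.95 / 1.7
Cr = 0.5588

0.5588


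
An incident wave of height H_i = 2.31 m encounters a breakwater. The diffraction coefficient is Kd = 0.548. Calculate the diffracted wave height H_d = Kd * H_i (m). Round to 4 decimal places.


H_d = Kd * H_i
H_d = 0.548 * 2.31
H_d = 1.2659 m

1.2659


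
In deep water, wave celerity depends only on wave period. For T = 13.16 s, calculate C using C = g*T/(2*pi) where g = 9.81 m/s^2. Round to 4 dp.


We use the deep-water celerity formula:
C = g * T / (2 * pi)
C = 9.81 * 13.16 / (2 * 3.14159...)
C = 129.099600 / 6.283185
C = 20.5468 m/s

20.5468


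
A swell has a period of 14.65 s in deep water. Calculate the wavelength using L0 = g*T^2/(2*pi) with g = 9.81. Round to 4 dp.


L0 = g * T^2 / (2 * pi)
L0 = 9.81 * 14.65^2 / (2 * pi)
L0 = 9.81 * 214.6225 / 6.28319
L0 = 2105.4467 / 6.28319
L0 = 335.0923 m

335.0923
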